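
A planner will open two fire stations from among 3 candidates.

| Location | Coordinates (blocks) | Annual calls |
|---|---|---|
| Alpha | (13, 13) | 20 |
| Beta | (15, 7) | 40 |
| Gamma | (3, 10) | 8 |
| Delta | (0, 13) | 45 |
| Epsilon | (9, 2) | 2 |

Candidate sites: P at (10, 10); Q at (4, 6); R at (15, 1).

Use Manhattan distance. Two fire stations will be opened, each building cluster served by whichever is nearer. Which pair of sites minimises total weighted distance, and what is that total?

{P, Q}, total 993

Evaluate every pair (each demand assigned to the nearer of the two):
  {P, Q}: total = 993
  {P, R}: total = 1015
  {Q, R}: total = 1069
Best pair: {P, Q} with total 993.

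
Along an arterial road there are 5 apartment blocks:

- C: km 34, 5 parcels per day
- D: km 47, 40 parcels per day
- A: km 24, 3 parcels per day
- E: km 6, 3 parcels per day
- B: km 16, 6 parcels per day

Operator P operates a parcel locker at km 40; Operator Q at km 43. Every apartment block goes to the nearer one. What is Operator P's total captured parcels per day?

The indifferent point is the midpoint (40+43)/2 = 41.5; apartment blocks left of it (closer to Operator P at 40) go to Operator P, those right go to Operator Q.
  E at 6 (w=3) → Operator P
  B at 16 (w=6) → Operator P
  A at 24 (w=3) → Operator P
  C at 34 (w=5) → Operator P
  D at 47 (w=40) → Operator Q
Operator P captures 17; Operator Q captures 40.

17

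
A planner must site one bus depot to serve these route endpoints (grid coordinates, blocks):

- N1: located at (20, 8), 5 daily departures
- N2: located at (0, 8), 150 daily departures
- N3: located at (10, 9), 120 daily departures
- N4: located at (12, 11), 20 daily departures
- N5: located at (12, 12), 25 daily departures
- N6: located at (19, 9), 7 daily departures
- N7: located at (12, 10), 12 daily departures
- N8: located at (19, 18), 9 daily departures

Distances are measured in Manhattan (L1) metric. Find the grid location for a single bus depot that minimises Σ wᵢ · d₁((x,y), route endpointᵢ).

Manhattan distance separates: Σwᵢ(|x−xᵢ|+|y−yᵢ|) = Σwᵢ|x−xᵢ| + Σwᵢ|y−yᵢ|, so x and y are optimised independently as 1-D weighted medians.
Total weight W = 348; half = 174.
x-coordinate, sorted with cumulative weight:
  x=0 (N2, w=150) cum 150
  x=10 (N3, w=120) cum 270  ← median
  x=12 (N4, w=20) cum 290
  x=12 (N5, w=25) cum 315
  x=12 (N7, w=12) cum 327
  x=19 (N6, w=7) cum 334
  x=19 (N8, w=9) cum 343
  x=20 (N1, w=5) cum 348
⇒ x* = 10
y-coordinate, sorted with cumulative weight:
  y=8 (N1, w=5) cum 5
  y=8 (N2, w=150) cum 155
  y=9 (N3, w=120) cum 275  ← median
  y=9 (N6, w=7) cum 282
  y=10 (N7, w=12) cum 294
  y=11 (N4, w=20) cum 314
  y=12 (N5, w=25) cum 339
  y=18 (N8, w=9) cum 348
⇒ y* = 9

(10, 9)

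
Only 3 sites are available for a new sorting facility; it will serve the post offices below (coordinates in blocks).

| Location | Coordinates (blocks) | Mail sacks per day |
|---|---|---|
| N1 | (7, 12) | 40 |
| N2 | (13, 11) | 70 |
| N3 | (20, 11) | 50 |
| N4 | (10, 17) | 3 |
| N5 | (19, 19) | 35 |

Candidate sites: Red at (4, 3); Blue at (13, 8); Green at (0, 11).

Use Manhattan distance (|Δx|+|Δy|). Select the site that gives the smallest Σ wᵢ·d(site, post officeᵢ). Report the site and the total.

Total weighted distance at each candidate:
  Red (4, 3): total = 4015
  Blue (13, 8): total = 1741
  Green (0, 11): total = 3223
Minimum is at Blue with total 1741 blocks.

Blue, total 1741 blocks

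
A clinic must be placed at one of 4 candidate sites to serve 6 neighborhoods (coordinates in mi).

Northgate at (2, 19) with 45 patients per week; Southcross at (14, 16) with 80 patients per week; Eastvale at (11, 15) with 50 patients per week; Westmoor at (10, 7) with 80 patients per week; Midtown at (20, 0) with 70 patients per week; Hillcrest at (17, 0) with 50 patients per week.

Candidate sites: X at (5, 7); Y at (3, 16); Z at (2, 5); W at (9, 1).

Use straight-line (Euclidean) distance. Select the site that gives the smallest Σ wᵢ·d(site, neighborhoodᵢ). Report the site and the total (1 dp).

X, total 4328.2 mi

Total weighted distance at each candidate:
  X (5, 7): total = 4328.2
  Y (3, 16): total = 5034.7
  Z (2, 5): total = 5363.0
  W (9, 1): total = 4504.0
Minimum is at X with total 4328.2 mi.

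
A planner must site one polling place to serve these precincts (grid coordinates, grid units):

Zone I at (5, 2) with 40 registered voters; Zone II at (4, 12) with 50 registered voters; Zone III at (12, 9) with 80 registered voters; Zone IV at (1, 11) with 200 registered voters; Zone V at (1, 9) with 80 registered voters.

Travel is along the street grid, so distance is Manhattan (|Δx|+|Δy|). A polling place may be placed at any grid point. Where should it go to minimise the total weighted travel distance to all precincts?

Manhattan distance separates: Σwᵢ(|x−xᵢ|+|y−yᵢ|) = Σwᵢ|x−xᵢ| + Σwᵢ|y−yᵢ|, so x and y are optimised independently as 1-D weighted medians.
Total weight W = 450; half = 225.
x-coordinate, sorted with cumulative weight:
  x=1 (Zone IV, w=200) cum 200
  x=1 (Zone V, w=80) cum 280  ← median
  x=4 (Zone II, w=50) cum 330
  x=5 (Zone I, w=40) cum 370
  x=12 (Zone III, w=80) cum 450
⇒ x* = 1
y-coordinate, sorted with cumulative weight:
  y=2 (Zone I, w=40) cum 40
  y=9 (Zone III, w=80) cum 120
  y=9 (Zone V, w=80) cum 200
  y=11 (Zone IV, w=200) cum 400  ← median
  y=12 (Zone II, w=50) cum 450
⇒ y* = 11

(1, 11)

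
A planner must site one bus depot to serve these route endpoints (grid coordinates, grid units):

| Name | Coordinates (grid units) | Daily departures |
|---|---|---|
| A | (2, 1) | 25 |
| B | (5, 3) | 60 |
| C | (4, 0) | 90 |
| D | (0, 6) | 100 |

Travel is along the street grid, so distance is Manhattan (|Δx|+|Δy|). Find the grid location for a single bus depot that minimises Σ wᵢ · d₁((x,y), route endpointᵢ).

Manhattan distance separates: Σwᵢ(|x−xᵢ|+|y−yᵢ|) = Σwᵢ|x−xᵢ| + Σwᵢ|y−yᵢ|, so x and y are optimised independently as 1-D weighted medians.
Total weight W = 275; half = 137.5.
x-coordinate, sorted with cumulative weight:
  x=0 (D, w=100) cum 100
  x=2 (A, w=25) cum 125
  x=4 (C, w=90) cum 215  ← median
  x=5 (B, w=60) cum 275
⇒ x* = 4
y-coordinate, sorted with cumulative weight:
  y=0 (C, w=90) cum 90
  y=1 (A, w=25) cum 115
  y=3 (B, w=60) cum 175  ← median
  y=6 (D, w=100) cum 275
⇒ y* = 3

(4, 3)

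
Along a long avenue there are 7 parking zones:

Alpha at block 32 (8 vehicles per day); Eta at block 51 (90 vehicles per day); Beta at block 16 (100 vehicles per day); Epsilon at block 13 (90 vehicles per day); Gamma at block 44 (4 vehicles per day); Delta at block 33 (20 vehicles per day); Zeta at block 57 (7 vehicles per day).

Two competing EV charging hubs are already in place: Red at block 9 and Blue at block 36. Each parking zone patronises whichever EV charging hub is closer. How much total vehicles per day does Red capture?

The indifferent point is the midpoint (9+36)/2 = 22.5; parking zones left of it (closer to Red at 9) go to Red, those right go to Blue.
  Epsilon at 13 (w=90) → Red
  Beta at 16 (w=100) → Red
  Alpha at 32 (w=8) → Blue
  Delta at 33 (w=20) → Blue
  Gamma at 44 (w=4) → Blue
  Eta at 51 (w=90) → Blue
  Zeta at 57 (w=7) → Blue
Red captures 190; Blue captures 129.

190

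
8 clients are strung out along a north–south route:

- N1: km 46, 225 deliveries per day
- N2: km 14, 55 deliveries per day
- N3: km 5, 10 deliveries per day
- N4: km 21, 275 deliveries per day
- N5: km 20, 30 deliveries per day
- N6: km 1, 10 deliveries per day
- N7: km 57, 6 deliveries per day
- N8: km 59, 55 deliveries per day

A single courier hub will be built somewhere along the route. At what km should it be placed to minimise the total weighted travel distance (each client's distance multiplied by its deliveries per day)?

For a sum of weighted absolute distances on a line, the optimum is the weighted median (not the mean). Total weight W = 666; half-weight = 333.
Sort by position and accumulate weight:
  km 1 (N6, w=10) → cum 10
  km 5 (N3, w=10) → cum 20
  km 14 (N2, w=55) → cum 75
  km 20 (N5, w=30) → cum 105
  km 21 (N4, w=275) → cum 380  ≥ 333 → median here
  km 46 (N1, w=225) → cum 605
  km 57 (N7, w=6) → cum 611
  km 59 (N8, w=55) → cum 666
Optimal location: km 21.

x = 21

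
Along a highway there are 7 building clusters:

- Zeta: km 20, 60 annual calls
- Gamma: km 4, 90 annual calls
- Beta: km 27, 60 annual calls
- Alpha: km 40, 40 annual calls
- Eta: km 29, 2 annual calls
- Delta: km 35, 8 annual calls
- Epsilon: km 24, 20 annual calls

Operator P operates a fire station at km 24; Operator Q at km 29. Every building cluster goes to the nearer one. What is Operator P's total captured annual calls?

170

The indifferent point is the midpoint (24+29)/2 = 26.5; building clusters left of it (closer to Operator P at 24) go to Operator P, those right go to Operator Q.
  Gamma at 4 (w=90) → Operator P
  Zeta at 20 (w=60) → Operator P
  Epsilon at 24 (w=20) → Operator P
  Beta at 27 (w=60) → Operator Q
  Eta at 29 (w=2) → Operator Q
  Delta at 35 (w=8) → Operator Q
  Alpha at 40 (w=40) → Operator Q
Operator P captures 170; Operator Q captures 110.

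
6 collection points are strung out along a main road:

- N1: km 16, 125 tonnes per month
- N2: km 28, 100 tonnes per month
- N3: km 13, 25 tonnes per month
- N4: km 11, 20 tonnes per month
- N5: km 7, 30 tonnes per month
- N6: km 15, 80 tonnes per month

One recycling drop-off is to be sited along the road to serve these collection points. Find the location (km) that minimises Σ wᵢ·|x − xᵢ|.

x = 16

For a sum of weighted absolute distances on a line, the optimum is the weighted median (not the mean). Total weight W = 380; half-weight = 190.
Sort by position and accumulate weight:
  km 7 (N5, w=30) → cum 30
  km 11 (N4, w=20) → cum 50
  km 13 (N3, w=25) → cum 75
  km 15 (N6, w=80) → cum 155
  km 16 (N1, w=125) → cum 280  ≥ 190 → median here
  km 28 (N2, w=100) → cum 380
Optimal location: km 16.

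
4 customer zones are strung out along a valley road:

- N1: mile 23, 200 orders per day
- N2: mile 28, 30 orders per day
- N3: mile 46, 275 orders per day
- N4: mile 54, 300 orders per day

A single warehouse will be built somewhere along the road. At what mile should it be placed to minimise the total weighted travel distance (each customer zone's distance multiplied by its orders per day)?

For a sum of weighted absolute distances on a line, the optimum is the weighted median (not the mean). Total weight W = 805; half-weight = 402.5.
Sort by position and accumulate weight:
  mile 23 (N1, w=200) → cum 200
  mile 28 (N2, w=30) → cum 230
  mile 46 (N3, w=275) → cum 505  ≥ 402.5 → median here
  mile 54 (N4, w=300) → cum 805
Optimal location: mile 46.

x = 46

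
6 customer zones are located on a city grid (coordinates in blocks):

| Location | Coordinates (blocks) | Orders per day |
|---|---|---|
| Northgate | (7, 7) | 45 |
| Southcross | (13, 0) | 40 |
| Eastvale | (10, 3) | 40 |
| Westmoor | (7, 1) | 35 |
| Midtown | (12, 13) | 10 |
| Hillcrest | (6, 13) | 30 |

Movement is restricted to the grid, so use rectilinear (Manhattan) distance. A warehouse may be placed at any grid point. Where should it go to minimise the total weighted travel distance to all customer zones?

Manhattan distance separates: Σwᵢ(|x−xᵢ|+|y−yᵢ|) = Σwᵢ|x−xᵢ| + Σwᵢ|y−yᵢ|, so x and y are optimised independently as 1-D weighted medians.
Total weight W = 200; half = 100.
x-coordinate, sorted with cumulative weight:
  x=6 (Hillcrest, w=30) cum 30
  x=7 (Northgate, w=45) cum 75
  x=7 (Westmoor, w=35) cum 110  ← median
  x=10 (Eastvale, w=40) cum 150
  x=12 (Midtown, w=10) cum 160
  x=13 (Southcross, w=40) cum 200
⇒ x* = 7
y-coordinate, sorted with cumulative weight:
  y=0 (Southcross, w=40) cum 40
  y=1 (Westmoor, w=35) cum 75
  y=3 (Eastvale, w=40) cum 115  ← median
  y=7 (Northgate, w=45) cum 160
  y=13 (Midtown, w=10) cum 170
  y=13 (Hillcrest, w=30) cum 200
⇒ y* = 3

(7, 3)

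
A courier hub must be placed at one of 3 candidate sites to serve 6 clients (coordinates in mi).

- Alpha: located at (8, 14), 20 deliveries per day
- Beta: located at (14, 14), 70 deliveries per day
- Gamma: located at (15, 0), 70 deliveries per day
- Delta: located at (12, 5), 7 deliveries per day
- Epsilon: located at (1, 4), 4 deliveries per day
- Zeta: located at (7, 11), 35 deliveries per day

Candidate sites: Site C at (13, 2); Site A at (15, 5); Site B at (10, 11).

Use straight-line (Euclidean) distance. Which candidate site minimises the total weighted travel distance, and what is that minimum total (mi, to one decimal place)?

Site B, total 1462.8 mi

Total weighted distance at each candidate:
  Site C (13, 2): total = 1750.3
  Site A (15, 5): total = 1639.1
  Site B (10, 11): total = 1462.8
Minimum is at Site B with total 1462.8 mi.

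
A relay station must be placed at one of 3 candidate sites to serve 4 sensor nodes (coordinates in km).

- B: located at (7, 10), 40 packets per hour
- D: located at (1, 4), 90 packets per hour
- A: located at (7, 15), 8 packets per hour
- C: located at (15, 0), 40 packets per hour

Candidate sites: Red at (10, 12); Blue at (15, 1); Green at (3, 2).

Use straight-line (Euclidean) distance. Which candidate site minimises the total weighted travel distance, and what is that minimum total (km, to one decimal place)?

Green, total 1207.8 km

Total weighted distance at each candidate:
  Red (10, 12): total = 1781.9
  Blue (15, 1): total = 1939.3
  Green (3, 2): total = 1207.8
Minimum is at Green with total 1207.8 km.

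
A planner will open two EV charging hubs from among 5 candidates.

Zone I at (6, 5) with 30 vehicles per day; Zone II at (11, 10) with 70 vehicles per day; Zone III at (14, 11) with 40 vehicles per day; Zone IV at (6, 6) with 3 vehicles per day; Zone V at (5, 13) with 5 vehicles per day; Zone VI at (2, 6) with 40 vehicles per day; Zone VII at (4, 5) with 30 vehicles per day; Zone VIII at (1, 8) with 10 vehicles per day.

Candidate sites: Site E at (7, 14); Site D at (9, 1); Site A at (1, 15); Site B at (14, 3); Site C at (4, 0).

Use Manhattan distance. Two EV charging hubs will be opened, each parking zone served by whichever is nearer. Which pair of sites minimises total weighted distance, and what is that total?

Evaluate every pair (each demand assigned to the nearer of the two):
  {Site E, Site C}: total = 1789
  {Site B, Site C}: total = 1904
  {Site E, Site D}: total = 2079
  {Site E, Site A}: total = 2132
  {Site A, Site B}: total = 2213
  {Site E, Site B}: total = 2222
  {Site D, Site B}: total = 2234
  {Site D, Site C}: total = 2254
  {Site D, Site A}: total = 2374
  {Site A, Site C}: total = 2534
Best pair: {Site E, Site C} with total 1789.

{Site E, Site C}, total 1789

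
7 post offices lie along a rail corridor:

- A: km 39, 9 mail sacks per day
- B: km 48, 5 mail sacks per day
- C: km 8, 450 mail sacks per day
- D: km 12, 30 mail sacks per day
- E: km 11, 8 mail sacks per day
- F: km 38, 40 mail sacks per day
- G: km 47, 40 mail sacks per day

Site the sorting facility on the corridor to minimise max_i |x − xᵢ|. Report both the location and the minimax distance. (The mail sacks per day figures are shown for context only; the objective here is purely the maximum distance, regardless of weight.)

The 1-center on a line is the midpoint of the two extreme points: leftmost at 8, rightmost at 48.
Optimal location = (8 + 48)/2 = 28; maximum distance = (48 − 8)/2 = 20.

location 28, max distance 20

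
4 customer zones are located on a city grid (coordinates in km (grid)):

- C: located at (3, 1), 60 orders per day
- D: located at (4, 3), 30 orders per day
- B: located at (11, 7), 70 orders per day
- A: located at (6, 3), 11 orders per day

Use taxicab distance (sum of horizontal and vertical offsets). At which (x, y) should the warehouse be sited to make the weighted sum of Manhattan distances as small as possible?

Manhattan distance separates: Σwᵢ(|x−xᵢ|+|y−yᵢ|) = Σwᵢ|x−xᵢ| + Σwᵢ|y−yᵢ|, so x and y are optimised independently as 1-D weighted medians.
Total weight W = 171; half = 85.5.
x-coordinate, sorted with cumulative weight:
  x=3 (C, w=60) cum 60
  x=4 (D, w=30) cum 90  ← median
  x=6 (A, w=11) cum 101
  x=11 (B, w=70) cum 171
⇒ x* = 4
y-coordinate, sorted with cumulative weight:
  y=1 (C, w=60) cum 60
  y=3 (D, w=30) cum 90  ← median
  y=3 (A, w=11) cum 101
  y=7 (B, w=70) cum 171
⇒ y* = 3

(4, 3)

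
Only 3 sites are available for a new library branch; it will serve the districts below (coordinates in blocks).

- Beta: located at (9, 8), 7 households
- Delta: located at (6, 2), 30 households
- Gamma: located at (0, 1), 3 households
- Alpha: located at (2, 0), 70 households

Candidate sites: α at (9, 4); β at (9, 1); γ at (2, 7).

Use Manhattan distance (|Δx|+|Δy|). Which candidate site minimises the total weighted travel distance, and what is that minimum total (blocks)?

β, total 756 blocks

Total weighted distance at each candidate:
  α (9, 4): total = 984
  β (9, 1): total = 756
  γ (2, 7): total = 840
Minimum is at β with total 756 blocks.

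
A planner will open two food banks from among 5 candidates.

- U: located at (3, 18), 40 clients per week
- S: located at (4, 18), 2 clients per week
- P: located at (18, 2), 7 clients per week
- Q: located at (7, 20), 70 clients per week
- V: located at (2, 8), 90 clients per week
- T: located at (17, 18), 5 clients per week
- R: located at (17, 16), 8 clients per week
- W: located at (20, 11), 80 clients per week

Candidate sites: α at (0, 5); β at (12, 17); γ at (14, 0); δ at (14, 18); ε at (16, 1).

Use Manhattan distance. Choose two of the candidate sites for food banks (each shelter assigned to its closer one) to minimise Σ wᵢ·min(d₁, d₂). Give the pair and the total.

{α, β}, total 2773

Evaluate every pair (each demand assigned to the nearer of the two):
  {α, β}: total = 2773
  {α, δ}: total = 2775
  {β, ε}: total = 3907
  {β, δ}: total = 3923
  {β, γ}: total = 3928
  {α, ε}: total = 4023
  {γ, δ}: total = 4027
  {δ, ε}: total = 4096
  {α, γ}: total = 4323
  {γ, ε}: total = 6265
Best pair: {α, β} with total 2773.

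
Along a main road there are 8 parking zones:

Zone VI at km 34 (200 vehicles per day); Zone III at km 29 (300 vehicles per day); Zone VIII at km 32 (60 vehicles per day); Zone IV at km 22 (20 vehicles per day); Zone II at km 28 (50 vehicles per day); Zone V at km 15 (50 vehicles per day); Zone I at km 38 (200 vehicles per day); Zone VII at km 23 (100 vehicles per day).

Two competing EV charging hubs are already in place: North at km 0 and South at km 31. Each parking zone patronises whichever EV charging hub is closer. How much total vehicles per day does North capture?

The indifferent point is the midpoint (0+31)/2 = 15.5; parking zones left of it (closer to North at 0) go to North, those right go to South.
  Zone V at 15 (w=50) → North
  Zone IV at 22 (w=20) → South
  Zone VII at 23 (w=100) → South
  Zone II at 28 (w=50) → South
  Zone III at 29 (w=300) → South
  Zone VIII at 32 (w=60) → South
  Zone VI at 34 (w=200) → South
  Zone I at 38 (w=200) → South
North captures 50; South captures 930.

50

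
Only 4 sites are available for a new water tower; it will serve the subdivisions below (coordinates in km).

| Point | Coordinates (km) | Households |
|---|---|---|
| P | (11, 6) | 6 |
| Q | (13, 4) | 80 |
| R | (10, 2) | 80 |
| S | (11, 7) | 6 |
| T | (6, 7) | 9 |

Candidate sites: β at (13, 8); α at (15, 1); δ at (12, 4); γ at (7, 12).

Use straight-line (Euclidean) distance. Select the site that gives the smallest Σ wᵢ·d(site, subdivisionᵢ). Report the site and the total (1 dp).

δ, total 399.0 km

Total weighted distance at each candidate:
  β (13, 8): total = 950.7
  α (15, 1): total = 875.4
  δ (12, 4): total = 399.0
  γ (7, 12): total = 1762.8
Minimum is at δ with total 399.0 km.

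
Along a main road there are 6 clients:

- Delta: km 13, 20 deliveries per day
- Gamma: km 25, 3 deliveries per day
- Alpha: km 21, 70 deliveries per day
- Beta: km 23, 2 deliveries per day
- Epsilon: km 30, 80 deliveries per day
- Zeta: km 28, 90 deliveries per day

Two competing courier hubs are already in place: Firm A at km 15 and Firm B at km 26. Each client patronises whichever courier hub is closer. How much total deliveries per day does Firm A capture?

20

The indifferent point is the midpoint (15+26)/2 = 20.5; clients left of it (closer to Firm A at 15) go to Firm A, those right go to Firm B.
  Delta at 13 (w=20) → Firm A
  Alpha at 21 (w=70) → Firm B
  Beta at 23 (w=2) → Firm B
  Gamma at 25 (w=3) → Firm B
  Zeta at 28 (w=90) → Firm B
  Epsilon at 30 (w=80) → Firm B
Firm A captures 20; Firm B captures 245.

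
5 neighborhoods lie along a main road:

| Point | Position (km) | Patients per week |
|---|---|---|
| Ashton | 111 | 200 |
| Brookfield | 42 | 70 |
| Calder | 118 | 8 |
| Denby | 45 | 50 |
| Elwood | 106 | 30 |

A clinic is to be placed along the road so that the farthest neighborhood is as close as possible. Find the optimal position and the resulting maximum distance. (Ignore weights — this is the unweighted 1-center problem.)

location 80, max distance 38

The 1-center on a line is the midpoint of the two extreme points: leftmost at 42, rightmost at 118.
Optimal location = (42 + 118)/2 = 80; maximum distance = (118 − 42)/2 = 38.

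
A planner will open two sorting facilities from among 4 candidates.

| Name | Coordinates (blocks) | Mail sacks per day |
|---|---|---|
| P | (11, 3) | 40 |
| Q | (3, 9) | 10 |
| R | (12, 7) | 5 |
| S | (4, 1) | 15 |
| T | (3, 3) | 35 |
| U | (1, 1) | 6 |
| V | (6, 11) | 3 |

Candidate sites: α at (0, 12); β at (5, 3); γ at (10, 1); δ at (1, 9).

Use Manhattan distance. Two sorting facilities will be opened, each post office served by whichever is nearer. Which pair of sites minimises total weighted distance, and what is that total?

{β, γ}, total 418

Evaluate every pair (each demand assigned to the nearer of the two):
  {β, γ}: total = 418
  {β, δ}: total = 487
  {α, β}: total = 527
  {γ, δ}: total = 619
  {α, γ}: total = 700
  {α, δ}: total = 1239
Best pair: {β, γ} with total 418.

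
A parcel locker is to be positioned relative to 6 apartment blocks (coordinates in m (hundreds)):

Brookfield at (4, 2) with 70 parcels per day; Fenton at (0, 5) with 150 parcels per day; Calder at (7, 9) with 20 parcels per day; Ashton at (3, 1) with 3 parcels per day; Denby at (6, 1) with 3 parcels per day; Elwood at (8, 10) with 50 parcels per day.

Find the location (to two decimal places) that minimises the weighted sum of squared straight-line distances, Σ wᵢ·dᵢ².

The minimiser of Σwᵢ‖p−pᵢ‖² is the weighted centroid p* = (Σwᵢpᵢ)/(Σwᵢ).
Σwᵢ = 296.
Σwᵢxᵢ = 70·4 + 150·0 + 20·7 + 3·3 + 3·6 + 50·8 = 847.
Σwᵢyᵢ = 70·2 + 150·5 + 20·9 + 3·1 + 3·1 + 50·10 = 1576.
x* = 847/296 = 2.86, y* = 1576/296 = 5.32.

(2.86, 5.32)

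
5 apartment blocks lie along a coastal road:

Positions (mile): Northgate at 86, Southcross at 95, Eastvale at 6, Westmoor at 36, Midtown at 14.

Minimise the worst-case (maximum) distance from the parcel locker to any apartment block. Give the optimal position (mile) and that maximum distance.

The 1-center on a line is the midpoint of the two extreme points: leftmost at 6, rightmost at 95.
Optimal location = (6 + 95)/2 = 50.5; maximum distance = (95 − 6)/2 = 44.5.

location 50.5, max distance 44.5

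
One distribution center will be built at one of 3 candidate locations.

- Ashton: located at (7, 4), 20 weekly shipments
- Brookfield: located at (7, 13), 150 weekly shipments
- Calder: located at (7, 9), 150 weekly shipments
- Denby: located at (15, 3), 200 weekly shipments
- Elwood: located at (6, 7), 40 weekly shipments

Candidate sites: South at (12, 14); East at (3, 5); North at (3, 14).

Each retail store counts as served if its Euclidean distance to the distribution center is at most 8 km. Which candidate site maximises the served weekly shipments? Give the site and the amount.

Coverage radius r = 8 km; a point is covered iff (Δx)²+(Δy)² ≤ 8² = 64.
  South (12, 14): covers {Brookfield, Calder} → 300
  East (3, 5): covers {Ashton, Calder, Elwood} → 210
  North (3, 14): covers {Brookfield, Calder, Elwood} → 340
Maximum coverage at North: 340 weekly shipments.

North, covering 340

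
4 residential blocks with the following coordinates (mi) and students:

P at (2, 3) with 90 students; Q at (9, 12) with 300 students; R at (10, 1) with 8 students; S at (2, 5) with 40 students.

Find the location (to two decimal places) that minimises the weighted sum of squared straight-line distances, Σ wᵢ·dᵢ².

The minimiser of Σwᵢ‖p−pᵢ‖² is the weighted centroid p* = (Σwᵢpᵢ)/(Σwᵢ).
Σwᵢ = 438.
Σwᵢxᵢ = 90·2 + 300·9 + 8·10 + 40·2 = 3040.
Σwᵢyᵢ = 90·3 + 300·12 + 8·1 + 40·5 = 4078.
x* = 3040/438 = 6.94, y* = 4078/438 = 9.31.

(6.94, 9.31)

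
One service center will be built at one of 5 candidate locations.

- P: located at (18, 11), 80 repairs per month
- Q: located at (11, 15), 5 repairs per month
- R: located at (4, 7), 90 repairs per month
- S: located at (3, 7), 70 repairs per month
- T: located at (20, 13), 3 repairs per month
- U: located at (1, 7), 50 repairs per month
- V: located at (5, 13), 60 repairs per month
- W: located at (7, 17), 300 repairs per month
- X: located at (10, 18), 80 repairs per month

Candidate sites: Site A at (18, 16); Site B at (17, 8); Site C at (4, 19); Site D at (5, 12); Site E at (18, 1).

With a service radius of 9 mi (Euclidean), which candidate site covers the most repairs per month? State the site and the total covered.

Site D, covering 655

Coverage radius r = 9 mi; a point is covered iff (Δx)²+(Δy)² ≤ 9² = 81.
  Site A (18, 16): covers {P, Q, T, X} → 168
  Site B (17, 8): covers {P, T} → 83
  Site C (4, 19): covers {Q, V, W, X} → 445
  Site D (5, 12): covers {Q, R, S, U, V, W, X} → 655
  Site E (18, 1): covers {none} → 0
Maximum coverage at Site D: 655 repairs per month.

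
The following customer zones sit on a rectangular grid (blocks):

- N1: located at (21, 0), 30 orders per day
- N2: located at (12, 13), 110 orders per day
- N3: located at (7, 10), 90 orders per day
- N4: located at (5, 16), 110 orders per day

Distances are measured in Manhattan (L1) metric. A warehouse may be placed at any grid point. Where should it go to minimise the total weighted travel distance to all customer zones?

(7, 13)

Manhattan distance separates: Σwᵢ(|x−xᵢ|+|y−yᵢ|) = Σwᵢ|x−xᵢ| + Σwᵢ|y−yᵢ|, so x and y are optimised independently as 1-D weighted medians.
Total weight W = 340; half = 170.
x-coordinate, sorted with cumulative weight:
  x=5 (N4, w=110) cum 110
  x=7 (N3, w=90) cum 200  ← median
  x=12 (N2, w=110) cum 310
  x=21 (N1, w=30) cum 340
⇒ x* = 7
y-coordinate, sorted with cumulative weight:
  y=0 (N1, w=30) cum 30
  y=10 (N3, w=90) cum 120
  y=13 (N2, w=110) cum 230  ← median
  y=16 (N4, w=110) cum 340
⇒ y* = 13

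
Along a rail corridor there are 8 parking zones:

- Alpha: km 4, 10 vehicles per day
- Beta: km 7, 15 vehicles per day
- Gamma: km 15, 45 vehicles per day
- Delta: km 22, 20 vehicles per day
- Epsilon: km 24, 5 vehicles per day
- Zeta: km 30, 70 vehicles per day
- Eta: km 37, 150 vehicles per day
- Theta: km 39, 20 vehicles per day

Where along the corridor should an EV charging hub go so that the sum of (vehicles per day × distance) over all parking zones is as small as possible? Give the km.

For a sum of weighted absolute distances on a line, the optimum is the weighted median (not the mean). Total weight W = 335; half-weight = 167.5.
Sort by position and accumulate weight:
  km 4 (Alpha, w=10) → cum 10
  km 7 (Beta, w=15) → cum 25
  km 15 (Gamma, w=45) → cum 70
  km 22 (Delta, w=20) → cum 90
  km 24 (Epsilon, w=5) → cum 95
  km 30 (Zeta, w=70) → cum 165
  km 37 (Eta, w=150) → cum 315  ≥ 167.5 → median here
  km 39 (Theta, w=20) → cum 335
Optimal location: km 37.

x = 37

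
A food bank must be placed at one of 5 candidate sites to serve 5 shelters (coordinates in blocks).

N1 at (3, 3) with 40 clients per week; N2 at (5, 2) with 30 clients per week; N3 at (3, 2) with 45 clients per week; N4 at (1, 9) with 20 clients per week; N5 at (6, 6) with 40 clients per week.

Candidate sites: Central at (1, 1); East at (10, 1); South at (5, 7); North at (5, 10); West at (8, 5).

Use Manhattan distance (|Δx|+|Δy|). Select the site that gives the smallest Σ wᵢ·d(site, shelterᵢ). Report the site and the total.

Total weighted distance at each candidate:
  Central (1, 1): total = 1005
  East (10, 1): total = 1600
  South (5, 7): total = 905
  North (5, 10): total = 1350
  West (8, 5): total = 1160
Minimum is at South with total 905 blocks.

South, total 905 blocks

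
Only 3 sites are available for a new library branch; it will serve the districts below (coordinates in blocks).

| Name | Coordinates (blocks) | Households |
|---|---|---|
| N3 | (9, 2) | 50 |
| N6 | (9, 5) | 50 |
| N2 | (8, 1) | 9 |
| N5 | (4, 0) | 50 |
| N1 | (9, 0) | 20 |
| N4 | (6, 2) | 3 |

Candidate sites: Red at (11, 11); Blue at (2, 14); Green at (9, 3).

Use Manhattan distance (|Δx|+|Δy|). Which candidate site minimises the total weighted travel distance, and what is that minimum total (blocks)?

Green, total 649 blocks

Total weighted distance at each candidate:
  Red (11, 11): total = 2269
  Blue (2, 14): total = 3189
  Green (9, 3): total = 649
Minimum is at Green with total 649 blocks.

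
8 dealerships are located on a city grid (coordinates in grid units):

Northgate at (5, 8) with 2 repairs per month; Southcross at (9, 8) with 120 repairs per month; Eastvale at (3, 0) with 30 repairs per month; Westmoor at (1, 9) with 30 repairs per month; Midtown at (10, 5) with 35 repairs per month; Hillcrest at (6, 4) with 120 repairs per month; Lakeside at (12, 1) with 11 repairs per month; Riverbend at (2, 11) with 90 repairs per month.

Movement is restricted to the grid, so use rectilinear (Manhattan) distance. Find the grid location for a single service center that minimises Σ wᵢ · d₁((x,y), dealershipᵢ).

(6, 8)

Manhattan distance separates: Σwᵢ(|x−xᵢ|+|y−yᵢ|) = Σwᵢ|x−xᵢ| + Σwᵢ|y−yᵢ|, so x and y are optimised independently as 1-D weighted medians.
Total weight W = 438; half = 219.
x-coordinate, sorted with cumulative weight:
  x=1 (Westmoor, w=30) cum 30
  x=2 (Riverbend, w=90) cum 120
  x=3 (Eastvale, w=30) cum 150
  x=5 (Northgate, w=2) cum 152
  x=6 (Hillcrest, w=120) cum 272  ← median
  x=9 (Southcross, w=120) cum 392
  x=10 (Midtown, w=35) cum 427
  x=12 (Lakeside, w=11) cum 438
⇒ x* = 6
y-coordinate, sorted with cumulative weight:
  y=0 (Eastvale, w=30) cum 30
  y=1 (Lakeside, w=11) cum 41
  y=4 (Hillcrest, w=120) cum 161
  y=5 (Midtown, w=35) cum 196
  y=8 (Northgate, w=2) cum 198
  y=8 (Southcross, w=120) cum 318  ← median
  y=9 (Westmoor, w=30) cum 348
  y=11 (Riverbend, w=90) cum 438
⇒ y* = 8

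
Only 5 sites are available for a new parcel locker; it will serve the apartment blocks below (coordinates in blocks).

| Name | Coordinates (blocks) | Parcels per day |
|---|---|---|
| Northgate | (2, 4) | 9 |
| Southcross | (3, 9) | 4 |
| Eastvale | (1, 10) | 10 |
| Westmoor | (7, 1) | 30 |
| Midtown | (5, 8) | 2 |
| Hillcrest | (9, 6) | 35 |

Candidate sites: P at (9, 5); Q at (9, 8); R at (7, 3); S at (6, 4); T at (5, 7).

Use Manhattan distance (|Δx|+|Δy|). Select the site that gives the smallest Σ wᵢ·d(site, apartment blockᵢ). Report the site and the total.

Total weighted distance at each candidate:
  P (9, 5): total = 471
  Q (9, 8): total = 575
  R (7, 3): total = 473
  S (6, 4): total = 483
  T (5, 7): total = 557
Minimum is at P with total 471 blocks.

P, total 471 blocks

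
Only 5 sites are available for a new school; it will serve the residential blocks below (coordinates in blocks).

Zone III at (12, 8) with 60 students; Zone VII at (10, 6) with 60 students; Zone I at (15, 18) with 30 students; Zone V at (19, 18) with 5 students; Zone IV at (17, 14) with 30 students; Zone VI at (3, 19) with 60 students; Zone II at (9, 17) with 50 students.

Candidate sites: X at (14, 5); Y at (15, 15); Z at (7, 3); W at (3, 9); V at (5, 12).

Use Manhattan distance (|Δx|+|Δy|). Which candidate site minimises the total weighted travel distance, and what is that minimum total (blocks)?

Total weighted distance at each candidate:
  X (14, 5): total = 3820
  Y (15, 15): total = 3015
  Z (7, 3): total = 4415
  W (3, 9): total = 3825
  V (5, 12): total = 3310
Minimum is at Y with total 3015 blocks.

Y, total 3015 blocks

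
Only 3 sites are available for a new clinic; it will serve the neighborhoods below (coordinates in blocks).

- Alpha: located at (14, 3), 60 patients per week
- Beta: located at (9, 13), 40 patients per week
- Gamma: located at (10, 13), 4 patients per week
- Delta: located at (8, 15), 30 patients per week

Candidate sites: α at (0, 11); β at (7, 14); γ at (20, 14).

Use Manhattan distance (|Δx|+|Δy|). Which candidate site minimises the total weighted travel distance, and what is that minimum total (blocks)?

β, total 1276 blocks

Total weighted distance at each candidate:
  α (0, 11): total = 2168
  β (7, 14): total = 1276
  γ (20, 14): total = 1934
Minimum is at β with total 1276 blocks.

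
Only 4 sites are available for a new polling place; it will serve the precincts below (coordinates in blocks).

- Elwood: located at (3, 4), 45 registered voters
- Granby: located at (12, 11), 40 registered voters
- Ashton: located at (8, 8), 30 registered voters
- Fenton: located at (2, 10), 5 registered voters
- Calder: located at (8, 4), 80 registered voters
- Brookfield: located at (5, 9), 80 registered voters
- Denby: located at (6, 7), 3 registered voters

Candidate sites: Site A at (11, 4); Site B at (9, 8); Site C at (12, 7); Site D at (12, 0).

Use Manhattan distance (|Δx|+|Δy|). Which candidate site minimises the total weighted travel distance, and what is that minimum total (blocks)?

Total weighted distance at each candidate:
  Site A (11, 4): total = 2109
  Site B (9, 8): total = 1577
  Site C (12, 7): total = 2213
  Site D (12, 0): total = 3444
Minimum is at Site B with total 1577 blocks.

Site B, total 1577 blocks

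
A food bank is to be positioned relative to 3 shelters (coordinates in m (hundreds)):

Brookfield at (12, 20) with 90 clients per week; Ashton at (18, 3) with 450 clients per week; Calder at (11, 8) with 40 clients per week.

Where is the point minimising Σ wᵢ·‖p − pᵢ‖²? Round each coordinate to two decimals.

The minimiser of Σwᵢ‖p−pᵢ‖² is the weighted centroid p* = (Σwᵢpᵢ)/(Σwᵢ).
Σwᵢ = 580.
Σwᵢxᵢ = 90·12 + 450·18 + 40·11 = 9620.
Σwᵢyᵢ = 90·20 + 450·3 + 40·8 = 3470.
x* = 9620/580 = 16.59, y* = 3470/580 = 5.98.

(16.59, 5.98)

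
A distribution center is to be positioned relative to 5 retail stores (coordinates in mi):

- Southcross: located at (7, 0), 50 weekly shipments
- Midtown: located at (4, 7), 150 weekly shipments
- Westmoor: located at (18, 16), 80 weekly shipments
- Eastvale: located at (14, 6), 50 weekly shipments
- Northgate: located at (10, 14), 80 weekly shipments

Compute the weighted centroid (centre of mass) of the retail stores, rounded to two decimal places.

The minimiser of Σwᵢ‖p−pᵢ‖² is the weighted centroid p* = (Σwᵢpᵢ)/(Σwᵢ).
Σwᵢ = 410.
Σwᵢxᵢ = 50·7 + 150·4 + 80·18 + 50·14 + 80·10 = 3890.
Σwᵢyᵢ = 50·0 + 150·7 + 80·16 + 50·6 + 80·14 = 3750.
x* = 3890/410 = 9.49, y* = 3750/410 = 9.15.

(9.49, 9.15)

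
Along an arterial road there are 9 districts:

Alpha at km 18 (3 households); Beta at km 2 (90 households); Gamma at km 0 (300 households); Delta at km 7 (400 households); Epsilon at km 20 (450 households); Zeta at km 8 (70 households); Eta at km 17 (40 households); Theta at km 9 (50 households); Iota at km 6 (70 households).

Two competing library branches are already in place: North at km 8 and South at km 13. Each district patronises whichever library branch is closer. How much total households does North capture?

980

The indifferent point is the midpoint (8+13)/2 = 10.5; districts left of it (closer to North at 8) go to North, those right go to South.
  Gamma at 0 (w=300) → North
  Beta at 2 (w=90) → North
  Iota at 6 (w=70) → North
  Delta at 7 (w=400) → North
  Zeta at 8 (w=70) → North
  Theta at 9 (w=50) → North
  Eta at 17 (w=40) → South
  Alpha at 18 (w=3) → South
  Epsilon at 20 (w=450) → South
North captures 980; South captures 493.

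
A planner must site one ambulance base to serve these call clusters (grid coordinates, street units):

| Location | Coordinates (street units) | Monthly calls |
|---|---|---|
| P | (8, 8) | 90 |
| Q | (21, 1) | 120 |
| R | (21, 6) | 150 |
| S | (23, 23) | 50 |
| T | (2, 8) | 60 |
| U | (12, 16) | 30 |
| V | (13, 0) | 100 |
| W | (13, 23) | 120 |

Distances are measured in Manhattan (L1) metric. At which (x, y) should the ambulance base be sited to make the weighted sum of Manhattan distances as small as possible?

Manhattan distance separates: Σwᵢ(|x−xᵢ|+|y−yᵢ|) = Σwᵢ|x−xᵢ| + Σwᵢ|y−yᵢ|, so x and y are optimised independently as 1-D weighted medians.
Total weight W = 720; half = 360.
x-coordinate, sorted with cumulative weight:
  x=2 (T, w=60) cum 60
  x=8 (P, w=90) cum 150
  x=12 (U, w=30) cum 180
  x=13 (V, w=100) cum 280
  x=13 (W, w=120) cum 400  ← median
  x=21 (Q, w=120) cum 520
  x=21 (R, w=150) cum 670
  x=23 (S, w=50) cum 720
⇒ x* = 13
y-coordinate, sorted with cumulative weight:
  y=0 (V, w=100) cum 100
  y=1 (Q, w=120) cum 220
  y=6 (R, w=150) cum 370  ← median
  y=8 (P, w=90) cum 460
  y=8 (T, w=60) cum 520
  y=16 (U, w=30) cum 550
  y=23 (S, w=50) cum 600
  y=23 (W, w=120) cum 720
⇒ y* = 6

(13, 6)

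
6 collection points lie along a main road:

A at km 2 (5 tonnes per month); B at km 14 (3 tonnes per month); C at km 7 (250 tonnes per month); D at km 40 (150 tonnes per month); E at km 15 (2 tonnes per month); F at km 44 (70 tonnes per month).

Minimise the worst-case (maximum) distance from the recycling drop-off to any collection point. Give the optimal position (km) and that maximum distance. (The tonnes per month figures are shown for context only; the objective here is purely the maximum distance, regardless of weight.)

The 1-center on a line is the midpoint of the two extreme points: leftmost at 2, rightmost at 44.
Optimal location = (2 + 44)/2 = 23; maximum distance = (44 − 2)/2 = 21.

location 23, max distance 21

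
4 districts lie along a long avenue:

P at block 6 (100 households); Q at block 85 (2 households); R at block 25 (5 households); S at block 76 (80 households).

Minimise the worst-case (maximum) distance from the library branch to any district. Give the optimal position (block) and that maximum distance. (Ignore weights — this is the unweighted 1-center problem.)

The 1-center on a line is the midpoint of the two extreme points: leftmost at 6, rightmost at 85.
Optimal location = (6 + 85)/2 = 45.5; maximum distance = (85 − 6)/2 = 39.5.

location 45.5, max distance 39.5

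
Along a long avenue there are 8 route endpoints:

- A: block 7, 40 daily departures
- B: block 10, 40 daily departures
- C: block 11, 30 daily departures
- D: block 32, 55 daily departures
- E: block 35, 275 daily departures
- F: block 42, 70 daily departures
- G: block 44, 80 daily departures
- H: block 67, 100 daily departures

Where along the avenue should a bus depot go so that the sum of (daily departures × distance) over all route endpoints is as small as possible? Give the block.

For a sum of weighted absolute distances on a line, the optimum is the weighted median (not the mean). Total weight W = 690; half-weight = 345.
Sort by position and accumulate weight:
  block 7 (A, w=40) → cum 40
  block 10 (B, w=40) → cum 80
  block 11 (C, w=30) → cum 110
  block 32 (D, w=55) → cum 165
  block 35 (E, w=275) → cum 440  ≥ 345 → median here
  block 42 (F, w=70) → cum 510
  block 44 (G, w=80) → cum 590
  block 67 (H, w=100) → cum 690
Optimal location: block 35.

x = 35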